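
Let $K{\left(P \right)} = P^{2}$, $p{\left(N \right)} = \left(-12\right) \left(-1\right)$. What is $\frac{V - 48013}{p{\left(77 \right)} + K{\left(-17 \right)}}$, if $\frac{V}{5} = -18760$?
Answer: $- \frac{20259}{43} \approx -471.14$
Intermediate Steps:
$V = -93800$ ($V = 5 \left(-18760\right) = -93800$)
$p{\left(N \right)} = 12$
$\frac{V - 48013}{p{\left(77 \right)} + K{\left(-17 \right)}} = \frac{-93800 - 48013}{12 + \left(-17\right)^{2}} = - \frac{141813}{12 + 289} = - \frac{141813}{301} = \left(-141813\right) \frac{1}{301} = - \frac{20259}{43}$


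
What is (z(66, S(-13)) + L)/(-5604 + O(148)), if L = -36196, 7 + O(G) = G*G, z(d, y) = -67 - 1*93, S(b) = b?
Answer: -36356/16293 ≈ -2.2314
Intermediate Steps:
z(d, y) = -160 (z(d, y) = -67 - 93 = -160)
O(G) = -7 + G**2 (O(G) = -7 + G*G = -7 + G**2)
(z(66, S(-13)) + L)/(-5604 + O(148)) = (-160 - 36196)/(-5604 + (-7 + 148**2)) = -36356/(-5604 + (-7 + 21904)) = -36356/(-5604 + 21897) = -36356/16293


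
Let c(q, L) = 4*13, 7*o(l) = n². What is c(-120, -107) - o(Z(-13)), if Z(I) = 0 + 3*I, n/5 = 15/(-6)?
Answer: 831/28 ≈ 29.679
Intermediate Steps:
n = -25/2 (n = 5*(15/(-6)) = 5*(15*(-⅙)) = 5*(-5/2) = -25/2 ≈ -12.500)
Z(I) = 3*I
o(l) = 625/28 (o(l) = (-25/2)²/7 = (⅐)*(625/4) = 625/28)
c(q, L) = 52
c(-120, -107) - o(Z(-13)) = 52 - 1*625/28 = 52 - 625/28 = 831/28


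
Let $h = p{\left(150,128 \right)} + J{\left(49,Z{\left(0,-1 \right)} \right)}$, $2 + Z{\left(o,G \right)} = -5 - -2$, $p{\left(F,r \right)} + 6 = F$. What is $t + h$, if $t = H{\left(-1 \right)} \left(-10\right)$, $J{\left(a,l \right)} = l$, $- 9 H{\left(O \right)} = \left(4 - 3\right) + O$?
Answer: $139$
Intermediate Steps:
$p{\left(F,r \right)} = -6 + F$
$Z{\left(o,G \right)} = -5$ ($Z{\left(o,G \right)} = -2 - 3 = -5$)
$H{\left(O \right)} = - \frac{1}{9} - \frac{O}{9}$ ($H{\left(O \right)} = - \frac{\left(4 - 3\right) + O}{9} = - \frac{1 + O}{9} = - \frac{1}{9} - \frac{O}{9}$)
$h = 139$ ($h = \left(-6 + 150\right) - 5 = 144 - 5 = 139$)
$t = 0$ ($t = \left(- \frac{1}{9} - - \frac{1}{9}\right) \left(-10\right) = \left(- \frac{1}{9} + \frac{1}{9}\right) \left(-10\right) = 0 \left(-10\right) = 0$)
$t + h = 0 + 139 = 139$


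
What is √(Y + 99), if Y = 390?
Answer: √489 ≈ 22.113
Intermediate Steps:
√(Y + 99) = √(390 + 99) = √489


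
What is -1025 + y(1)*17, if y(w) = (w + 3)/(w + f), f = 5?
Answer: -3041/3 ≈ -1013.7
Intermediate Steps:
y(w) = (3 + w)/(5 + w) (y(w) = (w + 3)/(w + 5) = (3 + w)/(5 + w))
-1025 + y(1)*17 = -1025 + ((3 + 1)/(5 + 1))*17 = -1025 + (4/6)*17 = -1025 + ((⅙)*4)*17 = -1025 + (⅔)*17 = -1025 + 34/3 = -3041/3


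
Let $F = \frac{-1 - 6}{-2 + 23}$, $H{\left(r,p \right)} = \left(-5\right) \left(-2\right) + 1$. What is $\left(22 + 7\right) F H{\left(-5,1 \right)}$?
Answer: $- \frac{319}{3} \approx -106.33$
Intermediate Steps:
$H{\left(r,p \right)} = 11$ ($H{\left(r,p \right)} = 10 + 1 = 11$)
$F = - \frac{1}{3}$ ($F = - \frac{7}{21} = \left(-7\right) \frac{1}{21} = - \frac{1}{3} \approx -0.33333$)
$\left(22 + 7\right) F H{\left(-5,1 \right)} = \left(22 + 7\right) \left(- \frac{1}{3}\right) 11 = 29 \left(- \frac{1}{3}\right) 11 = \left(- \frac{29}{3}\right) 11 = - \frac{319}{3}$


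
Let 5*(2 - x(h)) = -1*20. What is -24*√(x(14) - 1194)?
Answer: -144*I*√33 ≈ -827.22*I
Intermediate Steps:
x(h) = 6 (x(h) = 2 - (-1)*20/5 = 2 - ⅕*(-20) = 2 + 4 = 6)
-24*√(x(14) - 1194) = -24*√(6 - 1194) = -144*I*√33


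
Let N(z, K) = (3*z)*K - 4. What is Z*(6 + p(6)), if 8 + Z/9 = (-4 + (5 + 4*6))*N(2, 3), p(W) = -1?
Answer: 15390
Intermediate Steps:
N(z, K) = -4 + 3*K*z (N(z, K) = 3*K*z - 4 = -4 + 3*K*z)
Z = 3078 (Z = -72 + 9*((-4 + (5 + 4*6))*(-4 + 3*3*2)) = -72 + 9*((-4 + (5 + 24))*(-4 + 18)) = -72 + 9*((-4 + 29)*14) = -72 + 9*(25*14) = -72 + 9*350 = -72 + 3150 = 3078)
Z*(6 + p(6)) = 3078*(6 - 1) = 3078*5 = 15390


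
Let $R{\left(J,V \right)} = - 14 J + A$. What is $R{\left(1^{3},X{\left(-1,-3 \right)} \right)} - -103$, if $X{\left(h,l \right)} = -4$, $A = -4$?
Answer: $85$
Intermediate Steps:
$R{\left(J,V \right)} = -4 - 14 J$ ($R{\left(J,V \right)} = - 14 J - 4 = -4 - 14 J$)
$R{\left(1^{3},X{\left(-1,-3 \right)} \right)} - -103 = \left(-4 - 14 \cdot 1^{3}\right) - -103 = \left(-4 - 14\right) + 103 = -18 + 103 = 85$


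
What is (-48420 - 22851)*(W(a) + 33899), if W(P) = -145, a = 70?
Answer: -2405681334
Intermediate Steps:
(-48420 - 22851)*(W(a) + 33899) = (-48420 - 22851)*(-145 + 33899) = -71271*33754 = -2405681334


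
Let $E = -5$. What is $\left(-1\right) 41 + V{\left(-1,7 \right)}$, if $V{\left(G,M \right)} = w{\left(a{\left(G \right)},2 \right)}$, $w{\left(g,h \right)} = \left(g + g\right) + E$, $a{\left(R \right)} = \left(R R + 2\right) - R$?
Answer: $-38$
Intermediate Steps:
$a{\left(R \right)} = 2 + R^{2} - R$ ($a{\left(R \right)} = \left(R^{2} + 2\right) - R = \left(2 + R^{2}\right) - R = 2 + R^{2} - R$)
$w{\left(g,h \right)} = -5 + 2 g$ ($w{\left(g,h \right)} = \left(g + g\right) - 5 = 2 g - 5 = -5 + 2 g$)
$V{\left(G,M \right)} = -1 - 2 G + 2 G^{2}$ ($V{\left(G,M \right)} = -5 + 2 \left(2 + G^{2} - G\right) = -5 + \left(4 - 2 G + 2 G^{2}\right) = -1 - 2 G + 2 G^{2}$)
$\left(-1\right) 41 + V{\left(-1,7 \right)} = \left(-1\right) 41 - \left(-1 - 2\right) = -41 + \left(-1 + 2 + 2 \cdot 1\right) = -41 + \left(-1 + 2 + 2\right) = -41 + 3 = -38$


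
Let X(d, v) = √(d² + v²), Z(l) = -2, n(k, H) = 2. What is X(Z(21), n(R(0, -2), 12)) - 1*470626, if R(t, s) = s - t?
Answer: -470626 + 2*√2 ≈ -4.7062e+5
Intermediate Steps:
X(Z(21), n(R(0, -2), 12)) - 1*470626 = √((-2)² + 2²) - 1*470626 = √(4 + 4) - 470626 = √8 - 470626 = 2*√2 - 470626 = -470626 + 2*√2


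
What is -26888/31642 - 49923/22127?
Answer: -1087307171/350071267 ≈ -3.1060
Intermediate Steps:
-26888/31642 - 49923/22127 = -26888*1/31642 - 49923*1/22127 = -13444/15821 - 49923/22127 = -1087307171/350071267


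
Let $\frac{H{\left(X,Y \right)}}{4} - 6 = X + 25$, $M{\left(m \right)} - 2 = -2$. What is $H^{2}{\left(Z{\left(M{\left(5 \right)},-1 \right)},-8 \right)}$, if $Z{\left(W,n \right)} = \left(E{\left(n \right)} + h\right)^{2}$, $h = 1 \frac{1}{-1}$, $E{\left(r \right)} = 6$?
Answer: $50176$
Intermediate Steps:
$M{\left(m \right)} = 0$ ($M{\left(m \right)} = 2 - 2 = 0$)
$h = -1$ ($h = 1 \left(-1\right) = -1$)
$Z{\left(W,n \right)} = 25$ ($Z{\left(W,n \right)} = \left(6 - 1\right)^{2} = 5^{2} = 25$)
$H{\left(X,Y \right)} = 124 + 4 X$ ($H{\left(X,Y \right)} = 24 + 4 \left(X + 25\right) = 24 + 4 \left(25 + X\right) = 24 + \left(100 + 4 X\right) = 124 + 4 X$)
$H^{2}{\left(Z{\left(M{\left(5 \right)},-1 \right)},-8 \right)} = \left(124 + 4 \cdot 25\right)^{2} = \left(124 + 100\right)^{2} = 224^{2} = 50176$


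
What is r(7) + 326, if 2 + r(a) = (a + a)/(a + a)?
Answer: 325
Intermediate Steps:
r(a) = -1 (r(a) = -2 + (a + a)/(a + a) = -2 + (2*a)/((2*a)) = -2 + (2*a)*(1/(2*a)) = -2 + 1 = -1)
r(7) + 326 = -1 + 326 = 325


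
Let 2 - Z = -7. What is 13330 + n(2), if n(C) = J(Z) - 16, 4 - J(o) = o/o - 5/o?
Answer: 119858/9 ≈ 13318.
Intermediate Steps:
Z = 9 (Z = 2 - 1*(-7) = 2 + 7 = 9)
J(o) = 3 + 5/o (J(o) = 4 - (o/o - 5/o) = 4 - (1 - 5/o) = 4 + (-1 + 5/o) = 3 + 5/o)
n(C) = -112/9 (n(C) = (3 + 5/9) - 16 = 32/9 - 16 = -112/9)
13330 + n(2) = 13330 - 112/9 = 119858/9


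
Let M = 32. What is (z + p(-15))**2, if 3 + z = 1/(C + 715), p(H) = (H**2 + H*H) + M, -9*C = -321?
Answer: 1163617421521/5071504 ≈ 2.2944e+5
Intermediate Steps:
C = 107/3 (C = -1/9*(-321) = 107/3 ≈ 35.667)
p(H) = 32 + 2*H**2 (p(H) = (H**2 + H*H) + 32 = (H**2 + H**2) + 32 = 2*H**2 + 32 = 32 + 2*H**2)
z = -6753/2252 (z = -3 + 1/(107/3 + 715) = -3 + 1/(2252/3) = -3 + 3/2252 = -6753/2252 ≈ -2.9987)
(z + p(-15))**2 = (-6753/2252 + (32 + 2*(-15)**2))**2 = (-6753/2252 + (32 + 2*225))**2 = (-6753/2252 + (32 + 450))**2 = (-6753/2252 + 482)**2 = (1078711/2252)**2 = 1163617421521/5071504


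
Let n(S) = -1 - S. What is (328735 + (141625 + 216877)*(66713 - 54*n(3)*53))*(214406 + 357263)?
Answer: 16018853416226633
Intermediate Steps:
(328735 + (141625 + 216877)*(66713 - 54*n(3)*53))*(214406 + 357263) = (328735 + (141625 + 216877)*(66713 - 54*(-1 - 1*3)*53))*(214406 + 357263) = (328735 + 358502*(66713 - 54*(-1 - 3)*53))*571669 = (328735 + 358502*(66713 - 54*(-4)*53))*571669 = (328735 + 358502*(66713 + 216*53))*571669 = (328735 + 358502*(66713 + 11448))*571669 = (328735 + 358502*78161)*571669 = (328735 + 28020874822)*571669 = 28021203557*571669 = 16018853416226633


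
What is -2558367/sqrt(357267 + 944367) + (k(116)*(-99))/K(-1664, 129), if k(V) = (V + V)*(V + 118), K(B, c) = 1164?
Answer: -447876/97 - 852789*sqrt(144626)/144626 ≈ -6859.7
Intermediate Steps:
k(V) = 2*V*(118 + V) (k(V) = (2*V)*(118 + V) = 2*V*(118 + V))
-2558367/sqrt(357267 + 944367) + (k(116)*(-99))/K(-1664, 129) = -2558367/sqrt(357267 + 944367) + ((2*116*(118 + 116))*(-99))/1164 = -2558367*sqrt(144626)/433878 + ((2*116*234)*(-99))*(1/1164) = -2558367*sqrt(144626)/433878 + (54288*(-99))*(1/1164) = -852789*sqrt(144626)/144626 - 5374512*1/1164 = -852789*sqrt(144626)/144626 - 447876/97 = -447876/97 - 852789*sqrt(144626)/144626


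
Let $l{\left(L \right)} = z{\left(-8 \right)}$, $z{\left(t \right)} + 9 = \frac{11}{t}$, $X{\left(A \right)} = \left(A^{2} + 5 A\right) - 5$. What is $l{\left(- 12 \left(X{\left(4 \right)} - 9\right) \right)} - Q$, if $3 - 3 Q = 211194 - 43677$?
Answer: $\frac{446621}{8} \approx 55828.0$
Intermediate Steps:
$X{\left(A \right)} = -5 + A^{2} + 5 A$
$z{\left(t \right)} = -9 + \frac{11}{t}$
$l{\left(L \right)} = - \frac{83}{8}$ ($l{\left(L \right)} = -9 + \frac{11}{-8} = -9 + 11 \left(- \frac{1}{8}\right) = -9 - \frac{11}{8} = - \frac{83}{8}$)
$Q = -55838$ ($Q = 1 - \frac{211194 - 43677}{3} = 1 - 55839 = -55838$)
$l{\left(- 12 \left(X{\left(4 \right)} - 9\right) \right)} - Q = - \frac{83}{8} - -55838 = - \frac{83}{8} + 55838 = \frac{446621}{8}$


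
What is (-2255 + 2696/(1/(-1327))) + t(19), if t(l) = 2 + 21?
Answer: -3579824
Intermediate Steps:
t(l) = 23
(-2255 + 2696/(1/(-1327))) + t(19) = (-2255 + 2696/(1/(-1327))) + 23 = (-2255 + 2696/(-1/1327)) + 23 = (-2255 + 2696*(-1327)) + 23 = (-2255 - 3577592) + 23 = -3579847 + 23 = -3579824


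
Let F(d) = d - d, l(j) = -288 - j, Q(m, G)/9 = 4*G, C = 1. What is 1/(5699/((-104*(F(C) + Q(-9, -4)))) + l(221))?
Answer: -14976/7617085 ≈ -0.0019661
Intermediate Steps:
Q(m, G) = 36*G (Q(m, G) = 9*(4*G) = 36*G)
F(d) = 0
1/(5699/((-104*(F(C) + Q(-9, -4)))) + l(221)) = 1/(5699/((-104*(0 + 36*(-4)))) + (-288 - 1*221)) = 1/(5699/((-104*(0 - 144))) + (-288 - 221)) = 1/(5699/((-104*(-144))) - 509) = 1/(5699/14976 - 509) = 1/(-7617085/14976) = -14976/7617085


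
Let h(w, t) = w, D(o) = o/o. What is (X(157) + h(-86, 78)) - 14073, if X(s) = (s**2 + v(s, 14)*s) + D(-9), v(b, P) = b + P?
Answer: 37338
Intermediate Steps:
v(b, P) = P + b
D(o) = 1
X(s) = 1 + s**2 + s*(14 + s) (X(s) = (s**2 + (14 + s)*s) + 1 = (s**2 + s*(14 + s)) + 1 = 1 + s**2 + s*(14 + s))
(X(157) + h(-86, 78)) - 14073 = ((1 + 157**2 + 157*(14 + 157)) - 86) - 14073 = ((1 + 24649 + 157*171) - 86) - 14073 = ((1 + 24649 + 26847) - 86) - 14073 = (51497 - 86) - 14073 = 51411 - 14073 = 37338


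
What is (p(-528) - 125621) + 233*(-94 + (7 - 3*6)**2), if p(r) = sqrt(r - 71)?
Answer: -119330 + I*sqrt(599) ≈ -1.1933e+5 + 24.474*I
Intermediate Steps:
p(r) = sqrt(-71 + r)
(p(-528) - 125621) + 233*(-94 + (7 - 3*6)**2) = (sqrt(-71 - 528) - 125621) + 233*(-94 + (7 - 3*6)**2) = (sqrt(-599) - 125621) + 233*(-94 + (7 - 18)**2) = (I*sqrt(599) - 125621) + 233*(-94 + (-11)**2) = (-125621 + I*sqrt(599)) + 233*(-94 + 121) = (-125621 + I*sqrt(599)) + 233*27 = (-125621 + I*sqrt(599)) + 6291 = -119330 + I*sqrt(599)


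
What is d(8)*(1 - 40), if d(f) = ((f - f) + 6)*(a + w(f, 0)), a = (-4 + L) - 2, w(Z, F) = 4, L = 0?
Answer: 468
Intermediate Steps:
a = -6 (a = (-4 + 0) - 2 = -4 - 2 = -6)
d(f) = -12 (d(f) = ((f - f) + 6)*(-6 + 4) = (0 + 6)*(-2) = 6*(-2) = -12)
d(8)*(1 - 40) = -12*(1 - 40) = -12*(-39) = 468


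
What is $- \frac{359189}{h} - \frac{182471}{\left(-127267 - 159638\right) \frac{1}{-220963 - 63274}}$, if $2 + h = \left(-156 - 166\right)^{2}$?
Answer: $- \frac{5377570981266659}{29746884210} \approx -1.8078 \cdot 10^{5}$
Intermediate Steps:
$h = 103682$ ($h = -2 + \left(-156 - 166\right)^{2} = -2 + \left(-322\right)^{2} = -2 + 103684 = 103682$)
$- \frac{359189}{h} - \frac{182471}{\left(-127267 - 159638\right) \frac{1}{-220963 - 63274}} = - \frac{359189}{103682} - \frac{182471}{\left(-127267 - 159638\right) \frac{1}{-220963 - 63274}} = \left(-359189\right) \frac{1}{103682} - \frac{182471}{\left(-286905\right) \frac{1}{-284237}} = - \frac{359189}{103682} - \frac{182471}{\left(-286905\right) \left(- \frac{1}{284237}\right)} = - \frac{359189}{103682} - \frac{182471}{\frac{286905}{284237}} = - \frac{359189}{103682} - \frac{51865009627}{286905} = - \frac{5377570981266659}{29746884210}$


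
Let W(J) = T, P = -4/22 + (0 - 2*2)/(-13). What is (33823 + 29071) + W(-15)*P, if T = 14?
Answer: 8994094/143 ≈ 62896.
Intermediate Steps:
P = 18/143 (P = -4*1/22 + (0 - 4)*(-1/13) = -2/11 - 4*(-1/13) = -2/11 + 4/13 = 18/143 ≈ 0.12587)
W(J) = 14
(33823 + 29071) + W(-15)*P = (33823 + 29071) + 14*(18/143) = 62894 + 252/143 = 8994094/143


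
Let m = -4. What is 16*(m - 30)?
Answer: -544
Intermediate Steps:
16*(m - 30) = 16*(-4 - 30) = 16*(-34) = -544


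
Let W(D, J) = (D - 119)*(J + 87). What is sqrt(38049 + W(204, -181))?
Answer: sqrt(30059) ≈ 173.38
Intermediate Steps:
W(D, J) = (-119 + D)*(87 + J)
sqrt(38049 + W(204, -181)) = sqrt(38049 + (-10353 - 119*(-181) + 87*204 + 204*(-181))) = sqrt(38049 + (-10353 + 21539 + 17748 - 36924)) = sqrt(38049 - 7990) = sqrt(30059)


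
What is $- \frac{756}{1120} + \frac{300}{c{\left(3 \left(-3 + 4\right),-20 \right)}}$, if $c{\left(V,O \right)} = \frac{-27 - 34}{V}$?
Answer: $- \frac{37647}{2440} \approx -15.429$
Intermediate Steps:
$c{\left(V,O \right)} = - \frac{61}{V}$ ($c{\left(V,O \right)} = \frac{-27 - 34}{V} = - \frac{61}{V}$)
$- \frac{756}{1120} + \frac{300}{c{\left(3 \left(-3 + 4\right),-20 \right)}} = - \frac{756}{1120} + \frac{300}{\left(-61\right) \frac{1}{3 \left(-3 + 4\right)}} = \left(-756\right) \frac{1}{1120} + \frac{300}{\left(-61\right) \frac{1}{3 \cdot 1}} = - \frac{27}{40} + \frac{300}{\left(-61\right) \frac{1}{3}} = - \frac{27}{40} + \frac{300}{- \frac{61}{3}} = - \frac{27}{40} + 300 \left(- \frac{3}{61}\right) = - \frac{27}{40} - \frac{900}{61} = - \frac{37647}{2440}$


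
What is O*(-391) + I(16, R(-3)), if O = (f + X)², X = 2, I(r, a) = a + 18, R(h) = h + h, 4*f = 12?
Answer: -9763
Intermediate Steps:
f = 3 (f = (¼)*12 = 3)
R(h) = 2*h
I(r, a) = 18 + a
O = 25 (O = (3 + 2)² = 5² = 25)
O*(-391) + I(16, R(-3)) = 25*(-391) + (18 + 2*(-3)) = -9775 + (18 - 6) = -9775 + 12 = -9763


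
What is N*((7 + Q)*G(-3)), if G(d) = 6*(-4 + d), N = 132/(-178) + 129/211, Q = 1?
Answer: 821520/18779 ≈ 43.747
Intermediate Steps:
N = -2445/18779 (N = 132*(-1/178) + 129*(1/211) = -66/89 + 129/211 = -2445/18779 ≈ -0.13020)
G(d) = -24 + 6*d
N*((7 + Q)*G(-3)) = -2445*(7 + 1)*(-24 + 6*(-3))/18779 = -19560*(-24 - 18)/18779 = -19560*(-42)/18779 = -2445/18779*(-336) = 821520/18779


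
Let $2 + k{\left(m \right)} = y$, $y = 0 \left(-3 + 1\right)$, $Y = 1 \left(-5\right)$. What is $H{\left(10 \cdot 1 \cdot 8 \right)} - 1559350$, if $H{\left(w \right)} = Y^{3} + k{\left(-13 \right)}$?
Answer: $-1559477$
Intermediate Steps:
$Y = -5$
$y = 0$ ($y = 0 \left(-2\right) = 0$)
$k{\left(m \right)} = -2$ ($k{\left(m \right)} = -2 + 0 = -2$)
$H{\left(w \right)} = -127$ ($H{\left(w \right)} = \left(-5\right)^{3} - 2 = -125 - 2 = -127$)
$H{\left(10 \cdot 1 \cdot 8 \right)} - 1559350 = -127 - 1559350 = -1559477$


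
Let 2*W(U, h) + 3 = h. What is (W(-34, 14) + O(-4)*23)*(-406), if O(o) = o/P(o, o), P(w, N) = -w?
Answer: 7105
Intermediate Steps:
W(U, h) = -3/2 + h/2
O(o) = -1 (O(o) = o/((-o)) = o*(-1/o) = -1)
(W(-34, 14) + O(-4)*23)*(-406) = ((-3/2 + (½)*14) - 1*23)*(-406) = ((-3/2 + 7) - 23)*(-406) = (11/2 - 23)*(-406) = -35/2*(-406) = 7105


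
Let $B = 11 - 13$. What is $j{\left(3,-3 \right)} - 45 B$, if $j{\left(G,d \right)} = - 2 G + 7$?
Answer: $91$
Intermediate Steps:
$j{\left(G,d \right)} = 7 - 2 G$
$B = -2$
$j{\left(3,-3 \right)} - 45 B = \left(7 - 6\right) - -90 = \left(7 - 6\right) + 90 = 1 + 90 = 91$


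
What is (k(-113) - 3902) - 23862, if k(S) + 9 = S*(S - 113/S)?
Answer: -15117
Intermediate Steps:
k(S) = -9 + S*(S - 113/S)
(k(-113) - 3902) - 23862 = ((-122 + (-113)**2) - 3902) - 23862 = ((-122 + 12769) - 3902) - 23862 = (12647 - 3902) - 23862 = 8745 - 23862 = -15117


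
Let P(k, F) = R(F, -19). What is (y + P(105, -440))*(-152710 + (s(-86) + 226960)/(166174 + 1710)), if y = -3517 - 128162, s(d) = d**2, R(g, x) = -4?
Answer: 844000173867743/41971 ≈ 2.0109e+10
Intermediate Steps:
P(k, F) = -4
y = -131679
(y + P(105, -440))*(-152710 + (s(-86) + 226960)/(166174 + 1710)) = (-131679 - 4)*(-152710 + ((-86)**2 + 226960)/(166174 + 1710)) = -131683*(-152710 + (7396 + 226960)/167884) = -131683*(-152710 + 234356*(1/167884)) = -131683*(-152710 + 58589/41971) = -131683*(-6409332821/41971) = 844000173867743/41971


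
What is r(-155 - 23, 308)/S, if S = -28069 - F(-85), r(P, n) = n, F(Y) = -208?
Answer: -308/27861 ≈ -0.011055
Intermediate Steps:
S = -27861 (S = -28069 - 1*(-208) = -28069 + 208 = -27861)
r(-155 - 23, 308)/S = 308/(-27861) = 308*(-1/27861) = -308/27861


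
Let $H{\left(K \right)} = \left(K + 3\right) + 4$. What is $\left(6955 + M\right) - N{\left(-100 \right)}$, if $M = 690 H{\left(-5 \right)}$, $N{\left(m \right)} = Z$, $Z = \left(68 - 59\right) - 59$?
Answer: $8385$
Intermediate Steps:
$Z = -50$ ($Z = 9 - 59 = -50$)
$N{\left(m \right)} = -50$
$H{\left(K \right)} = 7 + K$ ($H{\left(K \right)} = \left(3 + K\right) + 4 = 7 + K$)
$M = 1380$ ($M = 690 \left(7 - 5\right) = 690 \cdot 2 = 1380$)
$\left(6955 + M\right) - N{\left(-100 \right)} = \left(6955 + 1380\right) - -50 = 8335 + 50 = 8385$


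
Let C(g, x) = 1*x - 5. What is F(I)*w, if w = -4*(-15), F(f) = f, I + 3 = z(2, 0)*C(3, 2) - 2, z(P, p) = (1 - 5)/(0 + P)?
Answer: 60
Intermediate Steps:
C(g, x) = -5 + x (C(g, x) = x - 5 = -5 + x)
z(P, p) = -4/P
I = 1 (I = -3 + ((-4/2)*(-5 + 2) - 2) = -3 + (-4*½*(-3) - 2) = -3 + (-2*(-3) - 2) = -3 + (6 - 2) = -3 + 4 = 1)
w = 60
F(I)*w = 1*60 = 60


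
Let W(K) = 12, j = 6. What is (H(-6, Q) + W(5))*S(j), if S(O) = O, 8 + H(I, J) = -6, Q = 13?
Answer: -12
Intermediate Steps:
H(I, J) = -14 (H(I, J) = -8 - 6 = -14)
(H(-6, Q) + W(5))*S(j) = (-14 + 12)*6 = -2*6 = -12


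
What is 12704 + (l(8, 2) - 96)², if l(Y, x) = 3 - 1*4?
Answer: 22113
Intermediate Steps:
l(Y, x) = -1 (l(Y, x) = 3 - 4 = -1)
12704 + (l(8, 2) - 96)² = 12704 + (-1 - 96)² = 12704 + (-97)² = 12704 + 9409 = 22113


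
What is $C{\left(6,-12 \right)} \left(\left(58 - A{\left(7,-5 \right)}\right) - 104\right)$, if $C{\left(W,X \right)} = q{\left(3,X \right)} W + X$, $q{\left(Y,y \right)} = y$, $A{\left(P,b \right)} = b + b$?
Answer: $3024$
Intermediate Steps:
$A{\left(P,b \right)} = 2 b$
$C{\left(W,X \right)} = X + W X$ ($C{\left(W,X \right)} = X W + X = W X + X = X + W X$)
$C{\left(6,-12 \right)} \left(\left(58 - A{\left(7,-5 \right)}\right) - 104\right) = - 12 \left(1 + 6\right) \left(\left(58 - 2 \left(-5\right)\right) - 104\right) = \left(-12\right) 7 \left(\left(58 - -10\right) - 104\right) = - 84 \left(\left(58 + 10\right) - 104\right) = - 84 \left(68 - 104\right) = \left(-84\right) \left(-36\right) = 3024$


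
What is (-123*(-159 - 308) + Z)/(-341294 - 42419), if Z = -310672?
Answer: 23021/34883 ≈ 0.65995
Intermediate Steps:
(-123*(-159 - 308) + Z)/(-341294 - 42419) = (-123*(-159 - 308) - 310672)/(-341294 - 42419) = (-123*(-467) - 310672)/(-383713) = (57441 - 310672)*(-1/383713) = -253231*(-1/383713) = 23021/34883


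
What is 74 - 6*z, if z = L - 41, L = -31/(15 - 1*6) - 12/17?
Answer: 17590/51 ≈ 344.90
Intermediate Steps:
L = -635/153 (L = -31/(15 - 6) - 12*1/17 = -31/9 - 12/17 = -635/153 ≈ -4.1503)
z = -6908/153 (z = -635/153 - 41 = -6908/153 ≈ -45.150)
74 - 6*z = 74 - 6*(-6908/153) = 74 + 13816/51 = 17590/51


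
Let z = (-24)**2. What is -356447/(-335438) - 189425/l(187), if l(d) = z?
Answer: -31667514839/96606144 ≈ -327.80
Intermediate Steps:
z = 576
l(d) = 576
-356447/(-335438) - 189425/l(187) = -356447/(-335438) - 189425/576 = -356447*(-1/335438) - 189425*1/576 = 356447/335438 - 189425/576 = -31667514839/96606144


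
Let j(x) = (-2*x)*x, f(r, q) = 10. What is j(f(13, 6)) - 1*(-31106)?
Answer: 30906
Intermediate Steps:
j(x) = -2*x²
j(f(13, 6)) - 1*(-31106) = -2*10² - 1*(-31106) = -2*100 + 31106 = -200 + 31106 = 30906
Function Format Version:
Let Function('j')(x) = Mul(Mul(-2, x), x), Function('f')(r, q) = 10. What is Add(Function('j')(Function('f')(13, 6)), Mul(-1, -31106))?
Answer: 30906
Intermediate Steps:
Function('j')(x) = Mul(-2, Pow(x, 2))
Add(Function('j')(Function('f')(13, 6)), Mul(-1, -31106)) = Add(Mul(-2, Pow(10, 2)), Mul(-1, -31106)) = Add(Mul(-2, 100), 31106) = Add(-200, 31106) = 30906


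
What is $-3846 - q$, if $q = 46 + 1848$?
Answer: $-5740$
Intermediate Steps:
$q = 1894$
$-3846 - q = -3846 - 1894 = -5740$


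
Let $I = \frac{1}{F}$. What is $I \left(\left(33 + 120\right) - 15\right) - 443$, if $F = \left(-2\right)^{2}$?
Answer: $- \frac{817}{2} \approx -408.5$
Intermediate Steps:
$F = 4$
$I = \frac{1}{4} \approx 0.25$
$I \left(\left(33 + 120\right) - 15\right) - 443 = \frac{\left(33 + 120\right) - 15}{4} - 443 = \frac{153 - 15}{4} - 443 = \frac{1}{4} \cdot 138 - 443 = \frac{69}{2} - 443 = - \frac{817}{2}$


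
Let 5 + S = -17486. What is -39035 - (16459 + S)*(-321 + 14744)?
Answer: 14845501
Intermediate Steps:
S = -17491 (S = -5 - 17486 = -17491)
-39035 - (16459 + S)*(-321 + 14744) = -39035 - (16459 - 17491)*(-321 + 14744) = -39035 - (-1032)*14423 = -39035 - 1*(-14884536) = -39035 + 14884536 = 14845501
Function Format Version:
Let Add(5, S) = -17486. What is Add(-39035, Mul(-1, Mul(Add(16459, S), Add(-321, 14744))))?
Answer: 14845501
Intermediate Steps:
S = -17491 (S = Add(-5, -17486) = -17491)
Add(-39035, Mul(-1, Mul(Add(16459, S), Add(-321, 14744)))) = Add(-39035, Mul(-1, Mul(Add(16459, -17491), Add(-321, 14744)))) = Add(-39035, Mul(-1, Mul(-1032, 14423))) = Add(-39035, Mul(-1, -14884536)) = Add(-39035, 14884536) = 14845501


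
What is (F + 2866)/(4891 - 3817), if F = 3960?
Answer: 3413/537 ≈ 6.3557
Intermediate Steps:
(F + 2866)/(4891 - 3817) = (3960 + 2866)/(4891 - 3817) = 6826/1074 = 6826*(1/1074) = 3413/537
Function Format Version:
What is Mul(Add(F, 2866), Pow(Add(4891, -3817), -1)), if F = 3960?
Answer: Rational(3413, 537) ≈ 6.3557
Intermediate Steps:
Mul(Add(F, 2866), Pow(Add(4891, -3817), -1)) = Mul(Add(3960, 2866), Pow(Add(4891, -3817), -1)) = Mul(6826, Pow(1074, -1)) = Mul(6826, Rational(1, 1074)) = Rational(3413, 537)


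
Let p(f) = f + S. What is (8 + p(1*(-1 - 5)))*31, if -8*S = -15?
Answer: 961/8 ≈ 120.13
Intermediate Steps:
S = 15/8 (S = -⅛*(-15) = 15/8 ≈ 1.8750)
p(f) = 15/8 + f (p(f) = f + 15/8 = 15/8 + f)
(8 + p(1*(-1 - 5)))*31 = (8 + (15/8 + 1*(-1 - 5)))*31 = (8 + (15/8 + 1*(-6)))*31 = (8 + (15/8 - 6))*31 = (8 - 33/8)*31 = (31/8)*31 = 961/8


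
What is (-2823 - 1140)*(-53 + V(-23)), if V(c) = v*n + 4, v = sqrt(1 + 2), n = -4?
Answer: 194187 + 15852*sqrt(3) ≈ 2.2164e+5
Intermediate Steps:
v = sqrt(3) ≈ 1.7320
V(c) = 4 - 4*sqrt(3) (V(c) = sqrt(3)*(-4) + 4 = -4*sqrt(3) + 4 = 4 - 4*sqrt(3))
(-2823 - 1140)*(-53 + V(-23)) = (-2823 - 1140)*(-53 + (4 - 4*sqrt(3))) = -3963*(-49 - 4*sqrt(3)) = 194187 + 15852*sqrt(3)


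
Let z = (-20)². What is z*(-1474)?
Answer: -589600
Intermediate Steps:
z = 400
z*(-1474) = 400*(-1474) = -589600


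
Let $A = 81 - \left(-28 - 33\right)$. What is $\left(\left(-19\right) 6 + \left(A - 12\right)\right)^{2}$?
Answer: $256$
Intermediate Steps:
$A = 142$ ($A = 81 - \left(-28 - 33\right) = 81 - -61 = 81 + 61 = 142$)
$\left(\left(-19\right) 6 + \left(A - 12\right)\right)^{2} = \left(\left(-19\right) 6 + \left(142 - 12\right)\right)^{2} = \left(-114 + 130\right)^{2} = 16^{2} = 256$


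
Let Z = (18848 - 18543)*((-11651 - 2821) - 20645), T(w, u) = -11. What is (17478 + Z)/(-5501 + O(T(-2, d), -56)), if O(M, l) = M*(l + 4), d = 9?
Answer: 10693207/4929 ≈ 2169.4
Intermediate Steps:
Z = -10710685 (Z = 305*(-14472 - 20645) = 305*(-35117) = -10710685)
O(M, l) = M*(4 + l)
(17478 + Z)/(-5501 + O(T(-2, d), -56)) = (17478 - 10710685)/(-5501 - 11*(4 - 56)) = -10693207/(-5501 - 11*(-52)) = -10693207/(-5501 + 572) = -10693207/(-4929) = -10693207*(-1/4929) = 10693207/4929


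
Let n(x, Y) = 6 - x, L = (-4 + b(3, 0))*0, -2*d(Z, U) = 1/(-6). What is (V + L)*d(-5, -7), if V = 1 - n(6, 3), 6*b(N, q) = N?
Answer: 1/12 ≈ 0.083333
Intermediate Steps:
d(Z, U) = 1/12 (d(Z, U) = -½/(-6) = -½*(-⅙) = 1/12)
b(N, q) = N/6
L = 0 (L = (-4 + (⅙)*3)*0 = (-4 + ½)*0 = -7/2*0 = 0)
V = 1 (V = 1 - (6 - 1*6) = 1 - (6 - 6) = 1 - 1*0 = 1 + 0 = 1)
(V + L)*d(-5, -7) = (1 + 0)*(1/12) = 1*(1/12) = 1/12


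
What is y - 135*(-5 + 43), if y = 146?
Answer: -4984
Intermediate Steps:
y - 135*(-5 + 43) = 146 - 135*(-5 + 43) = 146 - 135*38 = 146 - 5130 = -4984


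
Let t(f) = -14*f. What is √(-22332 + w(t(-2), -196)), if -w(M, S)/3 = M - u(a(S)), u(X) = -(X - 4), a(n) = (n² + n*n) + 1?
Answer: I*√252903 ≈ 502.89*I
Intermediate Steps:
a(n) = 1 + 2*n² (a(n) = (n² + n²) + 1 = 2*n² + 1 = 1 + 2*n²)
u(X) = 4 - X (u(X) = -(-4 + X) = 4 - X)
w(M, S) = 9 - 6*S² - 3*M (w(M, S) = -3*(M - (4 - (1 + 2*S²))) = -3*(M - (4 + (-1 - 2*S²))) = -3*(M - (3 - 2*S²)) = -3*(M + (-3 + 2*S²)) = -3*(-3 + M + 2*S²) = 9 - 6*S² - 3*M)
√(-22332 + w(t(-2), -196)) = √(-22332 + (9 - 6*(-196)² - (-42)*(-2))) = √(-22332 + (9 - 6*38416 - 3*28)) = √(-22332 + (9 - 230496 - 84)) = √(-22332 - 230571) = √(-252903) = I*√252903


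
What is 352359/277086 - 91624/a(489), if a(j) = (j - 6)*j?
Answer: 19278295823/21814703694 ≈ 0.88373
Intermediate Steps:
a(j) = j*(-6 + j) (a(j) = (-6 + j)*j = j*(-6 + j))
352359/277086 - 91624/a(489) = 352359/277086 - 91624*1/(489*(-6 + 489)) = 352359*(1/277086) - 91624/(489*483) = 117453/92362 - 91624/236187 = 19278295823/21814703694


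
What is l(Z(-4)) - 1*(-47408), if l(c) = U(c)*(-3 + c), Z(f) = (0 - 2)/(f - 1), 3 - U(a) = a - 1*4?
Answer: 1184771/25 ≈ 47391.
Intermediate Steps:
U(a) = 7 - a (U(a) = 3 - (a - 1*4) = 3 - (a - 4) = 3 - (-4 + a) = 3 + (4 - a) = 7 - a)
Z(f) = -2/(-1 + f)
l(c) = (-3 + c)*(7 - c) (l(c) = (7 - c)*(-3 + c) = (-3 + c)*(7 - c))
l(Z(-4)) - 1*(-47408) = -(-7 - 2/(-1 - 4))*(-3 - 2/(-1 - 4)) - 1*(-47408) = -(-7 - 2/(-5))*(-3 - 2/(-5)) + 47408 = -(-7 - 2*(-1/5))*(-3 - 2*(-1/5)) + 47408 = -(-7 + 2/5)*(-3 + 2/5) + 47408 = -1*(-33/5)*(-13/5) + 47408 = -429/25 + 47408 = 1184771/25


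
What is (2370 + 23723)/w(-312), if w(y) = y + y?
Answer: -26093/624 ≈ -41.816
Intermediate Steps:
w(y) = 2*y
(2370 + 23723)/w(-312) = (2370 + 23723)/((2*(-312))) = 26093/(-624) = 26093*(-1/624) = -26093/624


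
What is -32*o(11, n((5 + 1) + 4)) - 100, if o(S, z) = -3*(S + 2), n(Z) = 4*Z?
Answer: 1148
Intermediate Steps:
o(S, z) = -6 - 3*S (o(S, z) = -3*(2 + S) = -6 - 3*S)
-32*o(11, n((5 + 1) + 4)) - 100 = -32*(-6 - 3*11) - 100 = -32*(-6 - 33) - 100 = -32*(-39) - 100 = 1248 - 100 = 1148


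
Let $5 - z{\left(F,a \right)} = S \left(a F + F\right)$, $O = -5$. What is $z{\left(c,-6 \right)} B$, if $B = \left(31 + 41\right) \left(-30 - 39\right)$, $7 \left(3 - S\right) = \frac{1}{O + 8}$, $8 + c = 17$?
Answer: $- \frac{4794120}{7} \approx -6.8487 \cdot 10^{5}$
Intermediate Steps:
$c = 9$ ($c = -8 + 17 = 9$)
$S = \frac{62}{21}$ ($S = 3 - \frac{1}{7 \left(-5 + 8\right)} = 3 - \frac{1}{7 \cdot 3} = 3 - \frac{1}{21} = \frac{62}{21} \approx 2.9524$)
$z{\left(F,a \right)} = 5 - \frac{62 F}{21} - \frac{62 F a}{21}$ ($z{\left(F,a \right)} = 5 - \frac{62 \left(a F + F\right)}{21} = 5 - \frac{62 \left(F a + F\right)}{21} = 5 - \frac{62 \left(F + F a\right)}{21} = 5 - \left(\frac{62 F}{21} + \frac{62 F a}{21}\right) = 5 - \frac{62 F}{21} - \frac{62 F a}{21}$)
$B = -4968$ ($B = 72 \left(-69\right) = -4968$)
$z{\left(c,-6 \right)} B = \left(5 - \frac{186}{7} - \frac{186}{7} \left(-6\right)\right) \left(-4968\right) = \left(5 - \frac{186}{7} + \frac{1116}{7}\right) \left(-4968\right) = \frac{965}{7} \left(-4968\right) = - \frac{4794120}{7}$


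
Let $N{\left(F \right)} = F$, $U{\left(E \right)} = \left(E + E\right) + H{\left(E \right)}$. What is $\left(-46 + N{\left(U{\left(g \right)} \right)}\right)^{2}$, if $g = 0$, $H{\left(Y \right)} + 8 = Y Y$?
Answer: $2916$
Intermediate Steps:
$H{\left(Y \right)} = -8 + Y^{2}$ ($H{\left(Y \right)} = -8 + Y Y = -8 + Y^{2}$)
$U{\left(E \right)} = -8 + E^{2} + 2 E$ ($U{\left(E \right)} = \left(E + E\right) + \left(-8 + E^{2}\right) = 2 E + \left(-8 + E^{2}\right) = -8 + E^{2} + 2 E$)
$\left(-46 + N{\left(U{\left(g \right)} \right)}\right)^{2} = \left(-46 + \left(-8 + 0^{2} + 2 \cdot 0\right)\right)^{2} = \left(-46 + \left(-8 + 0 + 0\right)\right)^{2} = \left(-46 - 8\right)^{2} = \left(-54\right)^{2} = 2916$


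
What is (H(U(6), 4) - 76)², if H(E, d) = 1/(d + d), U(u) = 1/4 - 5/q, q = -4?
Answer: 368449/64 ≈ 5757.0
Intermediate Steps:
U(u) = 3/2 (U(u) = 1/4 - 5/(-4) = 1*(¼) - 5*(-¼) = ¼ + 5/4 = 3/2)
H(E, d) = 1/(2*d)
(H(U(6), 4) - 76)² = ((½)/4 - 76)² = ((½)*(¼) - 76)² = (⅛ - 76)² = (-607/8)² = 368449/64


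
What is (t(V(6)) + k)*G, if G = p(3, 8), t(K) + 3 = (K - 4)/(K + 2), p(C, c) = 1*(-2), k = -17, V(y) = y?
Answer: 79/2 ≈ 39.500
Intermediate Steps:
p(C, c) = -2
t(K) = -3 + (-4 + K)/(2 + K) (t(K) = -3 + (K - 4)/(K + 2) = -3 + (-4 + K)/(2 + K))
G = -2
(t(V(6)) + k)*G = (2*(-5 - 1*6)/(2 + 6) - 17)*(-2) = (2*(-5 - 6)/8 - 17)*(-2) = (2*(⅛)*(-11) - 17)*(-2) = (-11/4 - 17)*(-2) = -79/4*(-2) = 79/2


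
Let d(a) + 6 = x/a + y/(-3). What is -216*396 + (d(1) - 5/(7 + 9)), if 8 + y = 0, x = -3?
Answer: -4106047/48 ≈ -85543.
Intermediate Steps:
y = -8 (y = -8 + 0 = -8)
d(a) = -10/3 - 3/a (d(a) = -6 + (-3/a - 8/(-3)) = -6 + (-3/a - 8*(-⅓)) = -6 + (-3/a + 8/3) = -6 + (8/3 - 3/a) = -10/3 - 3/a)
-216*396 + (d(1) - 5/(7 + 9)) = -216*396 + ((-10/3 - 3/1) - 5/(7 + 9)) = -85536 + ((-10/3 - 3*1) - 5/16) = -85536 + ((-10/3 - 3) + (1/16)*(-5)) = -85536 + (-19/3 - 5/16) = -85536 - 319/48 = -4106047/48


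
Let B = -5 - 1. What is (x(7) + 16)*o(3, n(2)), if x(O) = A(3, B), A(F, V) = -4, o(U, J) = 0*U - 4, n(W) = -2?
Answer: -48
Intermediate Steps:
B = -6
o(U, J) = -4 (o(U, J) = 0 - 4 = -4)
x(O) = -4
(x(7) + 16)*o(3, n(2)) = (-4 + 16)*(-4) = 12*(-4) = -48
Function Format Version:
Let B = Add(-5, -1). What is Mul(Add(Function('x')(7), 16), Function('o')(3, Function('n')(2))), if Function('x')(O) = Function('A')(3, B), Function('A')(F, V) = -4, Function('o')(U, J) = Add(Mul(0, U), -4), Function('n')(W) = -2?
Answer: -48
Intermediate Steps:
B = -6
Function('o')(U, J) = -4 (Function('o')(U, J) = Add(0, -4) = -4)
Function('x')(O) = -4
Mul(Add(Function('x')(7), 16), Function('o')(3, Function('n')(2))) = Mul(Add(-4, 16), -4) = Mul(12, -4) = -48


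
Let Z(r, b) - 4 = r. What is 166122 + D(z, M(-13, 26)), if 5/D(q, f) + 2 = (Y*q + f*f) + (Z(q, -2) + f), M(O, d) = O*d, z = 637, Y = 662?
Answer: 89081095163/536239 ≈ 1.6612e+5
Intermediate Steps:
Z(r, b) = 4 + r
D(q, f) = 5/(2 + f + f² + 663*q) (D(q, f) = 5/(-2 + ((662*q + f*f) + ((4 + q) + f))) = 5/(-2 + ((662*q + f²) + (4 + f + q))) = 5/(-2 + ((f² + 662*q) + (4 + f + q))) = 5/(-2 + (4 + f + f² + 663*q)) = 5/(2 + f + f² + 663*q))
166122 + D(z, M(-13, 26)) = 166122 + 5/(2 - 13*26 + (-13*26)² + 663*637) = 166122 + 5/(2 - 338 + (-338)² + 422331) = 166122 + 5/(2 - 338 + 114244 + 422331) = 166122 + 5/536239 = 89081095163/536239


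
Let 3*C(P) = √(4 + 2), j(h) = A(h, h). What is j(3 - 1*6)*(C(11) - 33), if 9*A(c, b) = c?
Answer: 11 - √6/9 ≈ 10.728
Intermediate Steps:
A(c, b) = c/9
j(h) = h/9
C(P) = √6/3 (C(P) = √(4 + 2)/3 = √6/3)
j(3 - 1*6)*(C(11) - 33) = ((3 - 1*6)/9)*(√6/3 - 33) = ((3 - 6)/9)*(-33 + √6/3) = ((⅑)*(-3))*(-33 + √6/3) = -(-33 + √6/3)/3 = 11 - √6/9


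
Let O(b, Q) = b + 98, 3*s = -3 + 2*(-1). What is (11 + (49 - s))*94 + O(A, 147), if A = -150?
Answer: 17234/3 ≈ 5744.7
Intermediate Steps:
s = -5/3 (s = (-3 + 2*(-1))/3 = (-3 - 2)/3 = (1/3)*(-5) = -5/3 ≈ -1.6667)
O(b, Q) = 98 + b
(11 + (49 - s))*94 + O(A, 147) = (11 + (49 - 1*(-5/3)))*94 + (98 - 150) = (11 + (49 + 5/3))*94 - 52 = (11 + 152/3)*94 - 52 = (185/3)*94 - 52 = 17390/3 - 52 = 17234/3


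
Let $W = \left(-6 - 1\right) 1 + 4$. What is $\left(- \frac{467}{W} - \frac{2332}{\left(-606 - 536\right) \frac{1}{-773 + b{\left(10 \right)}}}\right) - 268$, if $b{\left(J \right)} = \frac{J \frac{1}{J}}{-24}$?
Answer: $- \frac{11586107}{6852} \approx -1690.9$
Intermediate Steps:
$W = -3$ ($W = \left(-6 - 1\right) 1 + 4 = \left(-7\right) 1 + 4 = -7 + 4 = -3$)
$b{\left(J \right)} = - \frac{1}{24}$ ($b{\left(J \right)} = 1 \left(- \frac{1}{24}\right) = - \frac{1}{24}$)
$\left(- \frac{467}{W} - \frac{2332}{\left(-606 - 536\right) \frac{1}{-773 + b{\left(10 \right)}}}\right) - 268 = \left(- \frac{467}{-3} - \frac{2332}{\left(-606 - 536\right) \frac{1}{-773 - \frac{1}{24}}}\right) - 268 = \left(\left(-467\right) \left(- \frac{1}{3}\right) - \frac{2332}{\left(-1142\right) \frac{1}{- \frac{18553}{24}}}\right) - 268 = \left(\frac{467}{3} - \frac{2332}{\left(-1142\right) \left(- \frac{24}{18553}\right)}\right) - 268 = \left(\frac{467}{3} - \frac{2332}{\frac{27408}{18553}}\right) - 268 = \left(\frac{467}{3} - \frac{10816399}{6852}\right) - 268 = - \frac{9749771}{6852} - 268 = - \frac{11586107}{6852}$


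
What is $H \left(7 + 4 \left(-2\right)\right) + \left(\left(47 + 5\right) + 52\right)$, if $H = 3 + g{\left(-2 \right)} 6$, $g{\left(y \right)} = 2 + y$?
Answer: $101$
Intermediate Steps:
$H = 3$ ($H = 3 + \left(2 - 2\right) 6 = 3 + 0 \cdot 6 = 3 + 0 = 3$)
$H \left(7 + 4 \left(-2\right)\right) + \left(\left(47 + 5\right) + 52\right) = 3 \left(7 + 4 \left(-2\right)\right) + \left(\left(47 + 5\right) + 52\right) = 3 \left(7 - 8\right) + \left(52 + 52\right) = 3 \left(-1\right) + 104 = -3 + 104 = 101$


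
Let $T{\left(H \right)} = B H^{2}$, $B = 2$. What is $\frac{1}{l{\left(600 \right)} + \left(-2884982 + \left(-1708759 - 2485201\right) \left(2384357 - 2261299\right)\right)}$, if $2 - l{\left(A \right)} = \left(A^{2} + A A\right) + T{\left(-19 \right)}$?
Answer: $- \frac{1}{516103935382} \approx -1.9376 \cdot 10^{-12}$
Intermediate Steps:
$T{\left(H \right)} = 2 H^{2}$
$l{\left(A \right)} = -720 - 2 A^{2}$ ($l{\left(A \right)} = 2 - \left(\left(A^{2} + A A\right) + 2 \left(-19\right)^{2}\right) = 2 - \left(\left(A^{2} + A^{2}\right) + 2 \cdot 361\right) = 2 - \left(2 A^{2} + 722\right) = 2 - \left(722 + 2 A^{2}\right) = -720 - 2 A^{2}$)
$\frac{1}{l{\left(600 \right)} + \left(-2884982 + \left(-1708759 - 2485201\right) \left(2384357 - 2261299\right)\right)} = \frac{1}{\left(-720 - 2 \cdot 600^{2}\right) + \left(-2884982 + \left(-1708759 - 2485201\right) \left(2384357 - 2261299\right)\right)} = \frac{1}{\left(-720 - 720000\right) - 516103214662} = \frac{1}{-720720 - 516103214662} = \frac{1}{-516103935382} = - \frac{1}{516103935382}$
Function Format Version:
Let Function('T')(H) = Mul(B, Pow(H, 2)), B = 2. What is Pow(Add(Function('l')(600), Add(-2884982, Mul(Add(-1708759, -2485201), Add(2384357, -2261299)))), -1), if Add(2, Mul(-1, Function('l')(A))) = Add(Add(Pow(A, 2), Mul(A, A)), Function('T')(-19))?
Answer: Rational(-1, 516103935382) ≈ -1.9376e-12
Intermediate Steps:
Function('T')(H) = Mul(2, Pow(H, 2))
Function('l')(A) = Add(-720, Mul(-2, Pow(A, 2))) (Function('l')(A) = Add(2, Mul(-1, Add(Add(Pow(A, 2), Mul(A, A)), Mul(2, Pow(-19, 2))))) = Add(2, Mul(-1, Add(Add(Pow(A, 2), Pow(A, 2)), Mul(2, 361)))) = Add(2, Mul(-1, Add(Mul(2, Pow(A, 2)), 722))) = Add(2, Mul(-1, Add(722, Mul(2, Pow(A, 2))))) = Add(2, Add(-722, Mul(-2, Pow(A, 2)))) = Add(-720, Mul(-2, Pow(A, 2))))
Pow(Add(Function('l')(600), Add(-2884982, Mul(Add(-1708759, -2485201), Add(2384357, -2261299)))), -1) = Pow(Add(Add(-720, Mul(-2, Pow(600, 2))), Add(-2884982, Mul(Add(-1708759, -2485201), Add(2384357, -2261299)))), -1) = Pow(Add(Add(-720, Mul(-2, 360000)), Add(-2884982, Mul(-4193960, 123058))), -1) = Pow(Add(Add(-720, -720000), Add(-2884982, -516100329680)), -1) = Pow(Add(-720720, -516103214662), -1) = Pow(-516103935382, -1) = Rational(-1, 516103935382)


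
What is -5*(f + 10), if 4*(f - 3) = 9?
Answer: -305/4 ≈ -76.250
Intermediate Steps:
f = 21/4 (f = 3 + (¼)*9 = 3 + 9/4 = 21/4 ≈ 5.2500)
-5*(f + 10) = -5*(21/4 + 10) = -5*61/4 = -305/4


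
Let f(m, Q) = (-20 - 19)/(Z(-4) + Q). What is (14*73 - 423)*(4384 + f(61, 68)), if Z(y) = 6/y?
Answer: 349213406/133 ≈ 2.6257e+6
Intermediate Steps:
f(m, Q) = -39/(-3/2 + Q) (f(m, Q) = (-20 - 19)/(6/(-4) + Q) = -39/(6*(-¼) + Q) = -39/(-3/2 + Q))
(14*73 - 423)*(4384 + f(61, 68)) = (14*73 - 423)*(4384 - 78/(-3 + 2*68)) = (1022 - 423)*(4384 - 78/(-3 + 136)) = 599*(4384 - 78/133) = 599*(582994/133) = 349213406/133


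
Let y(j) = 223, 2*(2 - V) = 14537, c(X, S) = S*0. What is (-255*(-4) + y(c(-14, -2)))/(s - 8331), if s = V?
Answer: -2486/31195 ≈ -0.079692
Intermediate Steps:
c(X, S) = 0
V = -14533/2 (V = 2 - 1/2*14537 = 2 - 14537/2 = -14533/2 ≈ -7266.5)
s = -14533/2 ≈ -7266.5
(-255*(-4) + y(c(-14, -2)))/(s - 8331) = (-255*(-4) + 223)/(-14533/2 - 8331) = (-1*(-1020) + 223)/(-31195/2) = (1020 + 223)*(-2/31195) = 1243*(-2/31195) = -2486/31195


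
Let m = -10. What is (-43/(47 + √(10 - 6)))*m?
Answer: 430/49 ≈ 8.7755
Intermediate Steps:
(-43/(47 + √(10 - 6)))*m = (-43/(47 + √(10 - 6)))*(-10) = (-43/(47 + √4))*(-10) = (-43/(47 + 2))*(-10) = (-43/49)*(-10) = ((1/49)*(-43))*(-10) = -43/49*(-10) = 430/49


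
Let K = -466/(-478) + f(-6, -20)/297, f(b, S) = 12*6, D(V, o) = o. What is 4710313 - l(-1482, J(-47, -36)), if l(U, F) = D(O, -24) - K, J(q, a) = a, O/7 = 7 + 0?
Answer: 37150437520/7887 ≈ 4.7103e+6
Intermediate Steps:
O = 49 (O = 7*(7 + 0) = 7*7 = 49)
f(b, S) = 72
K = 9601/7887 (K = -466/(-478) + 72/297 = -466*(-1/478) + 72*(1/297) = 233/239 + 8/33 = 9601/7887 ≈ 1.2173)
l(U, F) = -198889/7887 (l(U, F) = -24 - 1*9601/7887 = -24 - 9601/7887 = -198889/7887)
4710313 - l(-1482, J(-47, -36)) = 4710313 - 1*(-198889/7887) = 4710313 + 198889/7887 = 37150437520/7887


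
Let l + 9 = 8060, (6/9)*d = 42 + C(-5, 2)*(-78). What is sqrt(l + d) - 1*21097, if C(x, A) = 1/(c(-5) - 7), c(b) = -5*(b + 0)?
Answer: -21097 + sqrt(32430)/2 ≈ -21007.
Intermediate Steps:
c(b) = -5*b
C(x, A) = 1/18 (C(x, A) = 1/(-5*(-5) - 7) = 1/(25 - 7) = 1/18)
d = 113/2 (d = 3*(42 + (1/18)*(-78))/2 = 3*(42 - 13/3)/2 = (3/2)*(113/3) = 113/2 ≈ 56.500)
l = 8051 (l = -9 + 8060 = 8051)
sqrt(l + d) - 1*21097 = sqrt(8051 + 113/2) - 1*21097 = sqrt(16215/2) - 21097 = sqrt(32430)/2 - 21097 = -21097 + sqrt(32430)/2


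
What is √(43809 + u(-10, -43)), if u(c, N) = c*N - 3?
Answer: 2*√11059 ≈ 210.32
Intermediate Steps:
u(c, N) = -3 + N*c (u(c, N) = N*c - 3 = -3 + N*c)
√(43809 + u(-10, -43)) = √(43809 + (-3 - 43*(-10))) = √(43809 + (-3 + 430)) = √(43809 + 427) = √44236 = 2*√11059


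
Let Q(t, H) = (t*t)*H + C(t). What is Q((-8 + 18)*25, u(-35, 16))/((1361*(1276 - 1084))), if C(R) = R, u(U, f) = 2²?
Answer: 125125/130656 ≈ 0.95767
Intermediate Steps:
u(U, f) = 4
Q(t, H) = t + H*t² (Q(t, H) = (t*t)*H + t = t²*H + t = H*t² + t = t + H*t²)
Q((-8 + 18)*25, u(-35, 16))/((1361*(1276 - 1084))) = (((-8 + 18)*25)*(1 + 4*((-8 + 18)*25)))/((1361*(1276 - 1084))) = ((10*25)*(1 + 4*(10*25)))/((1361*192)) = (250*(1 + 4*250))/261312 = (250*(1 + 1000))*(1/261312) = (250*1001)*(1/261312) = 250250*(1/261312) = 125125/130656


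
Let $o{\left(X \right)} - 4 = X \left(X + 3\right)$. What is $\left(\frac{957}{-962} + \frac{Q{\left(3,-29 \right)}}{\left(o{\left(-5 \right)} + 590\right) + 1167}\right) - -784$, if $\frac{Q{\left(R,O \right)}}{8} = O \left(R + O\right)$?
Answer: $\frac{1339810305}{1703702} \approx 786.41$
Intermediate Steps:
$o{\left(X \right)} = 4 + X \left(3 + X\right)$ ($o{\left(X \right)} = 4 + X \left(X + 3\right) = 4 + X \left(3 + X\right)$)
$Q{\left(R,O \right)} = 8 O \left(O + R\right)$ ($Q{\left(R,O \right)} = 8 O \left(R + O\right) = 8 O \left(O + R\right)$)
$\left(\frac{957}{-962} + \frac{Q{\left(3,-29 \right)}}{\left(o{\left(-5 \right)} + 590\right) + 1167}\right) - -784 = \left(\frac{957}{-962} + \frac{8 \left(-29\right) \left(-29 + 3\right)}{\left(\left(4 + \left(-5\right)^{2} + 3 \left(-5\right)\right) + 590\right) + 1167}\right) - -784 = \left(957 \left(- \frac{1}{962}\right) + \frac{8 \left(-29\right) \left(-26\right)}{\left(\left(4 + 25 - 15\right) + 590\right) + 1167}\right) + 784 = \left(- \frac{957}{962} + \frac{6032}{\left(14 + 590\right) + 1167}\right) + 784 = \left(- \frac{957}{962} + \frac{6032}{604 + 1167}\right) + 784 = \left(- \frac{957}{962} + \frac{6032}{1771}\right) + 784 = \frac{4107937}{1703702} + 784 = \frac{1339810305}{1703702}$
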